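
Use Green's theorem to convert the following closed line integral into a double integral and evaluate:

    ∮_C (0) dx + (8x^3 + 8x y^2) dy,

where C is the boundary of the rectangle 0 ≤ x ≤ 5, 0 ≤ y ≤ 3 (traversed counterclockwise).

Green's theorem converts the closed line integral into a double integral over the enclosed region D:

    ∮_C P dx + Q dy = ∬_D (∂Q/∂x - ∂P/∂y) dA.

Here P = 0, Q = 8x^3 + 8x y^2, so

    ∂Q/∂x = 24x^2 + 8y^2,    ∂P/∂y = 0,
    ∂Q/∂x - ∂P/∂y = 24x^2 + 8y^2.

D is the region 0 ≤ x ≤ 5, 0 ≤ y ≤ 3. Evaluating the double integral:

    ∬_D (24x^2 + 8y^2) dA = ∫_0^{5} ∫_0^{3} (24x^2 + 8y^2) dy dx.

Inner (y from 0 to 3): 72x^2 + 72.
Outer (x from 0 to 5): 3360.

Therefore ∮_C P dx + Q dy = 3360.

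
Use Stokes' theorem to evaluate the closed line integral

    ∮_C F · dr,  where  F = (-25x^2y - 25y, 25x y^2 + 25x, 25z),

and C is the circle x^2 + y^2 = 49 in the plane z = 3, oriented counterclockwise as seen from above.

Let S be the flat disk x^2 + y^2 ≤ 49 in the plane z = 3, with upward unit normal n̂ = ẑ. By Stokes' theorem,

    ∮_C F · dr = ∬_S (∇ × F) · n̂ dS = ∬_D (curl F)_z dA,

where D is the disk x^2 + y^2 ≤ 49.

Compute the curl of F = (-25x^2y - 25y, 25x y^2 + 25x, 25z):
    (∇ × F)_x = ∂F_z/∂y - ∂F_y/∂z = 0,
    (∇ × F)_y = ∂F_x/∂z - ∂F_z/∂x = 0,
    (∇ × F)_z = ∂F_y/∂x - ∂F_x/∂y = 25x^2 + 25y^2 + 50.

On z = 3, (curl F)_z = 25x^2 + 25y^2 + 50.

Convert to polar (x = r cos θ, y = r sin θ, dA = r dr dθ); the integrand becomes 25r^2 + 50, so

    ∬_D (curl F)_z dA = ∫_0^{2π} ∫_0^{7} (25r^2 + 50) · r dr dθ.

Inner (r from 0 to 7): 64925/4.
Outer (θ from 0 to 2π): 64925π/2.

Therefore ∮_C F · dr = 64925π/2.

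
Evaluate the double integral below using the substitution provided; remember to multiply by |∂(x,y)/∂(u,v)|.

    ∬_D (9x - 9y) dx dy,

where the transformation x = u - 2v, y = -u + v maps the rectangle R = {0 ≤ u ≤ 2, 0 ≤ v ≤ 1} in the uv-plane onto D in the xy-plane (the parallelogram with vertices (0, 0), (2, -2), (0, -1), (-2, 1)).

Compute the Jacobian determinant of (x, y) with respect to (u, v):

    ∂(x,y)/∂(u,v) = | 1  -2 | = (1)(1) - (-2)(-1) = -1.
                   | -1  1 |

Its absolute value is |J| = 1 (the area scaling factor).

Substituting x = u - 2v, y = -u + v into the integrand,

    9x - 9y → 18u - 27v,

so the integral becomes

    ∬_R (18u - 27v) · |J| du dv = ∫_0^2 ∫_0^1 (18u - 27v) dv du.

Inner (v): 18u - 27/2.
Outer (u): 9.

Therefore ∬_D (9x - 9y) dx dy = 9.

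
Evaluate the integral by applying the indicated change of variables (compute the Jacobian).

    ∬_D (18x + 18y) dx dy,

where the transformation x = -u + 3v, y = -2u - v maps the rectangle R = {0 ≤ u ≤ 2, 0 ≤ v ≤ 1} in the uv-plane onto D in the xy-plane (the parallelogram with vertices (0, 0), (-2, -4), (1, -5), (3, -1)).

Compute the Jacobian determinant of (x, y) with respect to (u, v):

    ∂(x,y)/∂(u,v) = | -1  3 | = (-1)(-1) - (3)(-2) = 7.
                   | -2  -1 |

Its absolute value is |J| = 7 (the area scaling factor).

Substituting x = -u + 3v, y = -2u - v into the integrand,

    18x + 18y → -54u + 36v,

so the integral becomes

    ∬_R (-54u + 36v) · |J| du dv = ∫_0^2 ∫_0^1 (-378u + 252v) dv du.

Inner (v): 126 - 378u.
Outer (u): -504.

Therefore ∬_D (18x + 18y) dx dy = -504.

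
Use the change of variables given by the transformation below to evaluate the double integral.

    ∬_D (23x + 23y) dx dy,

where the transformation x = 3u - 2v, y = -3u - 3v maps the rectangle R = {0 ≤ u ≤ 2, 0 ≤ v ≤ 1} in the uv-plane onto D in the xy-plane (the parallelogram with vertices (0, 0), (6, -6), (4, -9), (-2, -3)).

Compute the Jacobian determinant of (x, y) with respect to (u, v):

    ∂(x,y)/∂(u,v) = | 3  -2 | = (3)(-3) - (-2)(-3) = -15.
                   | -3  -3 |

Its absolute value is |J| = 15 (the area scaling factor).

Substituting x = 3u - 2v, y = -3u - 3v into the integrand,

    23x + 23y → -115v,

so the integral becomes

    ∬_R (-115v) · |J| du dv = ∫_0^2 ∫_0^1 (-1725v) dv du.

Inner (v): -1725/2.
Outer (u): -1725.

Therefore ∬_D (23x + 23y) dx dy = -1725.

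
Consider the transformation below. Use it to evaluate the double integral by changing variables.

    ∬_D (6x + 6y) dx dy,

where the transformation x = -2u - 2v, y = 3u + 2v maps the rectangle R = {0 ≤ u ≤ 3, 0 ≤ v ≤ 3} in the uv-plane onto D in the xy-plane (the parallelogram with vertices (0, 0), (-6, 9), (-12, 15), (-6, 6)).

Compute the Jacobian determinant of (x, y) with respect to (u, v):

    ∂(x,y)/∂(u,v) = | -2  -2 | = (-2)(2) - (-2)(3) = 2.
                   | 3  2 |

Its absolute value is |J| = 2 (the area scaling factor).

Substituting x = -2u - 2v, y = 3u + 2v into the integrand,

    6x + 6y → 6u,

so the integral becomes

    ∬_R (6u) · |J| du dv = ∫_0^3 ∫_0^3 (12u) dv du.

Inner (v): 36u.
Outer (u): 162.

Therefore ∬_D (6x + 6y) dx dy = 162.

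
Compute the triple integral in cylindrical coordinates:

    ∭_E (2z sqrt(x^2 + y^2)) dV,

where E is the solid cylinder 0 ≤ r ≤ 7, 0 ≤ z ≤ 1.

In cylindrical coordinates, x = r cos(θ), y = r sin(θ), z = z, and dV = r dr dθ dz.

The integrand becomes 2r z, so

    ∭_E (2z sqrt(x^2 + y^2)) dV = ∫_{0}^{2π} ∫_{0}^{7} ∫_{0}^{1} (2r z) · r dz dr dθ.

Inner (z): r^2.
Middle (r from 0 to 7): 343/3.
Outer (θ): 686π/3.

Therefore the triple integral equals 686π/3.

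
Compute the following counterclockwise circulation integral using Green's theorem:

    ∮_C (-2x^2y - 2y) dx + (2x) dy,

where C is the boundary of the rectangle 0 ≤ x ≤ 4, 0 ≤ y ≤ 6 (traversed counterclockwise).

Green's theorem converts the closed line integral into a double integral over the enclosed region D:

    ∮_C P dx + Q dy = ∬_D (∂Q/∂x - ∂P/∂y) dA.

Here P = -2x^2y - 2y, Q = 2x, so

    ∂Q/∂x = 2,    ∂P/∂y = -2x^2 - 2,
    ∂Q/∂x - ∂P/∂y = 2x^2 + 4.

D is the region 0 ≤ x ≤ 4, 0 ≤ y ≤ 6. Evaluating the double integral:

    ∬_D (2x^2 + 4) dA = ∫_0^{4} ∫_0^{6} (2x^2 + 4) dy dx.

Inner (y from 0 to 6): 12x^2 + 24.
Outer (x from 0 to 4): 352.

Therefore ∮_C P dx + Q dy = 352.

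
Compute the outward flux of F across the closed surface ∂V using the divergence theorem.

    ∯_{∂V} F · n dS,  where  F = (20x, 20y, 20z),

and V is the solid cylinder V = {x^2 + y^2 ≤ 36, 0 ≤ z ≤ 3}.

By the divergence theorem,

    ∯_{∂V} F · n dS = ∭_V (∇ · F) dV.

Compute the divergence:
    ∇ · F = ∂F_x/∂x + ∂F_y/∂y + ∂F_z/∂z = 20 + 20 + 20 = 60.

In cylindrical coordinates, x = r cos(θ), y = r sin(θ), z = z, dV = r dr dθ dz, with 0 ≤ r ≤ 6, 0 ≤ θ ≤ 2π, 0 ≤ z ≤ 3.

The integrand, after substitution and multiplying by the volume element, becomes (60) · r, so

    ∭_V (∇·F) dV = ∫_0^{2π} ∫_0^{6} ∫_0^{3} (60) · r dz dr dθ.

Inner (z from 0 to 3): 180r.
Middle (r from 0 to 6): 3240.
Outer (θ from 0 to 2π): 6480π.

Therefore ∯_{∂V} F · n dS = 6480π.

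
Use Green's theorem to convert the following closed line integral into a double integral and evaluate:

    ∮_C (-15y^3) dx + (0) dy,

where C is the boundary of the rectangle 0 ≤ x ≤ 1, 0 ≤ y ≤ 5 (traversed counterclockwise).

Green's theorem converts the closed line integral into a double integral over the enclosed region D:

    ∮_C P dx + Q dy = ∬_D (∂Q/∂x - ∂P/∂y) dA.

Here P = -15y^3, Q = 0, so

    ∂Q/∂x = 0,    ∂P/∂y = -45y^2,
    ∂Q/∂x - ∂P/∂y = 45y^2.

D is the region 0 ≤ x ≤ 1, 0 ≤ y ≤ 5. Evaluating the double integral:

    ∬_D (45y^2) dA = ∫_0^{1} ∫_0^{5} (45y^2) dy dx.

Inner (y from 0 to 5): 1875.
Outer (x from 0 to 1): 1875.

Therefore ∮_C P dx + Q dy = 1875.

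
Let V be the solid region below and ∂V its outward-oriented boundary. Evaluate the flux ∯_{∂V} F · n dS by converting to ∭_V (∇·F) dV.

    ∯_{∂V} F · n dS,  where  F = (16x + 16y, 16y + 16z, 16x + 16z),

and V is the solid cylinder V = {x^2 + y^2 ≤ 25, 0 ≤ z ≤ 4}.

By the divergence theorem,

    ∯_{∂V} F · n dS = ∭_V (∇ · F) dV.

Compute the divergence:
    ∇ · F = ∂F_x/∂x + ∂F_y/∂y + ∂F_z/∂z = 16 + 16 + 16 = 48.

In cylindrical coordinates, x = r cos(θ), y = r sin(θ), z = z, dV = r dr dθ dz, with 0 ≤ r ≤ 5, 0 ≤ θ ≤ 2π, 0 ≤ z ≤ 4.

The integrand, after substitution and multiplying by the volume element, becomes (48) · r, so

    ∭_V (∇·F) dV = ∫_0^{2π} ∫_0^{5} ∫_0^{4} (48) · r dz dr dθ.

Inner (z from 0 to 4): 192r.
Middle (r from 0 to 5): 2400.
Outer (θ from 0 to 2π): 4800π.

Therefore ∯_{∂V} F · n dS = 4800π.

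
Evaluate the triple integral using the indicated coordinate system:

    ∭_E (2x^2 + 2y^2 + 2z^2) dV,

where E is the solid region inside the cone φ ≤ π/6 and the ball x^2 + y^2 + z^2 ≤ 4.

In spherical coordinates, x = ρ sin(φ) cos(θ), y = ρ sin(φ) sin(θ), z = ρ cos(φ), and dV = ρ^2 sin(φ) dρ dφ dθ.

The integrand becomes 2ρ^2, so

    ∭_E (2x^2 + 2y^2 + 2z^2) dV = ∫_{0}^{2π} ∫_{0}^{π/6} ∫_{0}^{2} (2ρ^2) · ρ^2 sin(φ) dρ dφ dθ.

Inner (ρ): 64sin(φ)/5.
Middle (φ): 64/5 - 32sqrt(3)/5.
Outer (θ): 64π (2 - sqrt(3))/5.

Therefore the triple integral equals 64π (2 - sqrt(3))/5.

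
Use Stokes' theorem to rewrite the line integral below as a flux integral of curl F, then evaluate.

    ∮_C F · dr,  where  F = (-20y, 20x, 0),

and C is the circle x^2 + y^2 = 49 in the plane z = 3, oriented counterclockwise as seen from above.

Let S be the flat disk x^2 + y^2 ≤ 49 in the plane z = 3, with upward unit normal n̂ = ẑ. By Stokes' theorem,

    ∮_C F · dr = ∬_S (∇ × F) · n̂ dS = ∬_D (curl F)_z dA,

where D is the disk x^2 + y^2 ≤ 49.

Compute the curl of F = (-20y, 20x, 0):
    (∇ × F)_x = ∂F_z/∂y - ∂F_y/∂z = 0,
    (∇ × F)_y = ∂F_x/∂z - ∂F_z/∂x = 0,
    (∇ × F)_z = ∂F_y/∂x - ∂F_x/∂y = 40.

On z = 3, (curl F)_z = 40.

Convert to polar (x = r cos θ, y = r sin θ, dA = r dr dθ); the integrand becomes 40, so

    ∬_D (curl F)_z dA = ∫_0^{2π} ∫_0^{7} (40) · r dr dθ.

Inner (r from 0 to 7): 980.
Outer (θ from 0 to 2π): 1960π.

Therefore ∮_C F · dr = 1960π.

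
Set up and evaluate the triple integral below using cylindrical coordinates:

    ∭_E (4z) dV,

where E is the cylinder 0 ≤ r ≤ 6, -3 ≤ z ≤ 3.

In cylindrical coordinates, x = r cos(θ), y = r sin(θ), z = z, and dV = r dr dθ dz.

The integrand becomes 4z, so

    ∭_E (4z) dV = ∫_{0}^{2π} ∫_{0}^{6} ∫_{-3}^{3} (4z) · r dz dr dθ.

Inner (z): 0.
Middle (r from 0 to 6): 0.
Outer (θ): 0.

Therefore the triple integral equals 0.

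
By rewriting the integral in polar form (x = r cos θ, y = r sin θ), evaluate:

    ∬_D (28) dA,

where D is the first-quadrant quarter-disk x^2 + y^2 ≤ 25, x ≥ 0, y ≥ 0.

The region D is 0 ≤ r ≤ 5, 0 ≤ θ ≤ π/2 in polar coordinates, where x = r cos(θ), y = r sin(θ), and dA = r dr dθ.

Under the substitution, the integrand becomes 28, so

    ∬_D (28) dA = ∫_{0}^{π/2} ∫_{0}^{5} (28) · r dr dθ.

Inner integral (in r): ∫_{0}^{5} (28) · r dr = 350.

Outer integral (in θ): ∫_{0}^{π/2} (350) dθ = 175π.

Therefore ∬_D (28) dA = 175π.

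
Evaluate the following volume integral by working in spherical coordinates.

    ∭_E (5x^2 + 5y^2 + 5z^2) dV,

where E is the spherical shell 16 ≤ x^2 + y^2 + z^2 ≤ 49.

In spherical coordinates, x = ρ sin(φ) cos(θ), y = ρ sin(φ) sin(θ), z = ρ cos(φ), and dV = ρ^2 sin(φ) dρ dφ dθ.

The integrand becomes 5ρ^2, so

    ∭_E (5x^2 + 5y^2 + 5z^2) dV = ∫_{0}^{2π} ∫_{0}^{π} ∫_{4}^{7} (5ρ^2) · ρ^2 sin(φ) dρ dφ dθ.

Inner (ρ): 15783sin(φ).
Middle (φ): 31566.
Outer (θ): 63132π.

Therefore the triple integral equals 63132π.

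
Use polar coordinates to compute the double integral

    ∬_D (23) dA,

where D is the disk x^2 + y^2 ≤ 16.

The region D is 0 ≤ r ≤ 4, 0 ≤ θ ≤ 2π in polar coordinates, where x = r cos(θ), y = r sin(θ), and dA = r dr dθ.

Under the substitution, the integrand becomes 23, so

    ∬_D (23) dA = ∫_{0}^{2π} ∫_{0}^{4} (23) · r dr dθ.

Inner integral (in r): ∫_{0}^{4} (23) · r dr = 184.

Outer integral (in θ): ∫_{0}^{2π} (184) dθ = 368π.

Therefore ∬_D (23) dA = 368π.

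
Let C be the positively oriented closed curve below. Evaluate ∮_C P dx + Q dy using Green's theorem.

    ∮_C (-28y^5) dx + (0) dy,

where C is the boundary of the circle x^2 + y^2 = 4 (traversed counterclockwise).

Green's theorem converts the closed line integral into a double integral over the enclosed region D:

    ∮_C P dx + Q dy = ∬_D (∂Q/∂x - ∂P/∂y) dA.

Here P = -28y^5, Q = 0, so

    ∂Q/∂x = 0,    ∂P/∂y = -140y^4,
    ∂Q/∂x - ∂P/∂y = 140y^4.

D is the region x^2 + y^2 ≤ 4. Evaluating the double integral:

In polar coordinates (x = r cos θ, y = r sin θ, dA = r dr dθ) the integrand becomes 140r^4sin(θ)^4, so

    ∬_D (140y^4) dA = ∫_0^{2π} ∫_0^{2} (140r^4sin(θ)^4) · r dr dθ.

Inner (r from 0 to 2): 4480sin(θ)^4/3.
Outer (θ from 0 to 2π): 1120π.

Therefore ∮_C P dx + Q dy = 1120π.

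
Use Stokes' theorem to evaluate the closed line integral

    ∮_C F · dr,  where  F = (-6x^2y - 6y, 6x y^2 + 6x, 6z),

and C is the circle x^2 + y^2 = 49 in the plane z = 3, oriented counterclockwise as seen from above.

Let S be the flat disk x^2 + y^2 ≤ 49 in the plane z = 3, with upward unit normal n̂ = ẑ. By Stokes' theorem,

    ∮_C F · dr = ∬_S (∇ × F) · n̂ dS = ∬_D (curl F)_z dA,

where D is the disk x^2 + y^2 ≤ 49.

Compute the curl of F = (-6x^2y - 6y, 6x y^2 + 6x, 6z):
    (∇ × F)_x = ∂F_z/∂y - ∂F_y/∂z = 0,
    (∇ × F)_y = ∂F_x/∂z - ∂F_z/∂x = 0,
    (∇ × F)_z = ∂F_y/∂x - ∂F_x/∂y = 6x^2 + 6y^2 + 12.

On z = 3, (curl F)_z = 6x^2 + 6y^2 + 12.

Convert to polar (x = r cos θ, y = r sin θ, dA = r dr dθ); the integrand becomes 6r^2 + 12, so

    ∬_D (curl F)_z dA = ∫_0^{2π} ∫_0^{7} (6r^2 + 12) · r dr dθ.

Inner (r from 0 to 7): 7791/2.
Outer (θ from 0 to 2π): 7791π.

Therefore ∮_C F · dr = 7791π.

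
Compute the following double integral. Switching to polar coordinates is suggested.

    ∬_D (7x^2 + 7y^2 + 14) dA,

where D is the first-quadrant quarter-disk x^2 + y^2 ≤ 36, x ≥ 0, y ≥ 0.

The region D is 0 ≤ r ≤ 6, 0 ≤ θ ≤ π/2 in polar coordinates, where x = r cos(θ), y = r sin(θ), and dA = r dr dθ.

Under the substitution, the integrand becomes 7r^2 + 14, so

    ∬_D (7x^2 + 7y^2 + 14) dA = ∫_{0}^{π/2} ∫_{0}^{6} (7r^2 + 14) · r dr dθ.

Inner integral (in r): ∫_{0}^{6} (7r^2 + 14) · r dr = 2520.

Outer integral (in θ): ∫_{0}^{π/2} (2520) dθ = 1260π.

Therefore ∬_D (7x^2 + 7y^2 + 14) dA = 1260π.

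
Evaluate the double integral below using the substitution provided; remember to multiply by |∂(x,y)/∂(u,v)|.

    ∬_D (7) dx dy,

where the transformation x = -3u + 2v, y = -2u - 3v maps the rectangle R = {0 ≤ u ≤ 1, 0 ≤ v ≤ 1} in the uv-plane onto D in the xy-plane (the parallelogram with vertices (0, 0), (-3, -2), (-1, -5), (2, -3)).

Compute the Jacobian determinant of (x, y) with respect to (u, v):

    ∂(x,y)/∂(u,v) = | -3  2 | = (-3)(-3) - (2)(-2) = 13.
                   | -2  -3 |

Its absolute value is |J| = 13 (the area scaling factor).

Substituting x = -3u + 2v, y = -2u - 3v into the integrand,

    7 → 7,

so the integral becomes

    ∬_R (7) · |J| du dv = ∫_0^1 ∫_0^1 (91) dv du.

Inner (v): 91.
Outer (u): 91.

Therefore ∬_D (7) dx dy = 91.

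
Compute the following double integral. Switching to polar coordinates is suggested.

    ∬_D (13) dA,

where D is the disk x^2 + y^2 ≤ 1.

The region D is 0 ≤ r ≤ 1, 0 ≤ θ ≤ 2π in polar coordinates, where x = r cos(θ), y = r sin(θ), and dA = r dr dθ.

Under the substitution, the integrand becomes 13, so

    ∬_D (13) dA = ∫_{0}^{2π} ∫_{0}^{1} (13) · r dr dθ.

Inner integral (in r): ∫_{0}^{1} (13) · r dr = 13/2.

Outer integral (in θ): ∫_{0}^{2π} (13/2) dθ = 13π.

Therefore ∬_D (13) dA = 13π.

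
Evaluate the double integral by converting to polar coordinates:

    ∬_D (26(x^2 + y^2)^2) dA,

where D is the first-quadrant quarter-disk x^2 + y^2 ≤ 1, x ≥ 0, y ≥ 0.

The region D is 0 ≤ r ≤ 1, 0 ≤ θ ≤ π/2 in polar coordinates, where x = r cos(θ), y = r sin(θ), and dA = r dr dθ.

Under the substitution, the integrand becomes 26r^4, so

    ∬_D (26(x^2 + y^2)^2) dA = ∫_{0}^{π/2} ∫_{0}^{1} (26r^4) · r dr dθ.

Inner integral (in r): ∫_{0}^{1} (26r^4) · r dr = 13/3.

Outer integral (in θ): ∫_{0}^{π/2} (13/3) dθ = 13π/6.

Therefore ∬_D (26(x^2 + y^2)^2) dA = 13π/6.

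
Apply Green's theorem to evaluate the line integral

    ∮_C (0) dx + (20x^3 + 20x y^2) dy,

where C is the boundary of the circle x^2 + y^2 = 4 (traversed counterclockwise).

Green's theorem converts the closed line integral into a double integral over the enclosed region D:

    ∮_C P dx + Q dy = ∬_D (∂Q/∂x - ∂P/∂y) dA.

Here P = 0, Q = 20x^3 + 20x y^2, so

    ∂Q/∂x = 60x^2 + 20y^2,    ∂P/∂y = 0,
    ∂Q/∂x - ∂P/∂y = 60x^2 + 20y^2.

D is the region x^2 + y^2 ≤ 4. Evaluating the double integral:

In polar coordinates (x = r cos θ, y = r sin θ, dA = r dr dθ) the integrand becomes 20r^2(cos(2θ) + 2), so

    ∬_D (60x^2 + 20y^2) dA = ∫_0^{2π} ∫_0^{2} (20r^2(cos(2θ) + 2)) · r dr dθ.

Inner (r from 0 to 2): 80cos(2θ) + 160.
Outer (θ from 0 to 2π): 320π.

Therefore ∮_C P dx + Q dy = 320π.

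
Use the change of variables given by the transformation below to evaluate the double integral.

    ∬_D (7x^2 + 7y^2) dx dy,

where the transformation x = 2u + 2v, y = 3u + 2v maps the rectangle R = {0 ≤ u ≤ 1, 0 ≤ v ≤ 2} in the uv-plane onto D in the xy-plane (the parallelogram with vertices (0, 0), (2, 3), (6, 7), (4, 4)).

Compute the Jacobian determinant of (x, y) with respect to (u, v):

    ∂(x,y)/∂(u,v) = | 2  2 | = (2)(2) - (2)(3) = -2.
                   | 3  2 |

Its absolute value is |J| = 2 (the area scaling factor).

Substituting x = 2u + 2v, y = 3u + 2v into the integrand,

    7x^2 + 7y^2 → 91u^2 + 140u v + 56v^2,

so the integral becomes

    ∬_R (91u^2 + 140u v + 56v^2) · |J| du dv = ∫_0^1 ∫_0^2 (182u^2 + 280u v + 112v^2) dv du.

Inner (v): 364u^2 + 560u + 896/3.
Outer (u): 700.

Therefore ∬_D (7x^2 + 7y^2) dx dy = 700.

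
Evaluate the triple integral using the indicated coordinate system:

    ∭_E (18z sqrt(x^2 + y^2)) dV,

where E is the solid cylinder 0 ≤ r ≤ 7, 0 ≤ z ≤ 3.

In cylindrical coordinates, x = r cos(θ), y = r sin(θ), z = z, and dV = r dr dθ dz.

The integrand becomes 18r z, so

    ∭_E (18z sqrt(x^2 + y^2)) dV = ∫_{0}^{2π} ∫_{0}^{7} ∫_{0}^{3} (18r z) · r dz dr dθ.

Inner (z): 81r^2.
Middle (r from 0 to 7): 9261.
Outer (θ): 18522π.

Therefore the triple integral equals 18522π.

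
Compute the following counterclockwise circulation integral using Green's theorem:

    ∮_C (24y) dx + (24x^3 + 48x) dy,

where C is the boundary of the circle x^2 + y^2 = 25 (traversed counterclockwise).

Green's theorem converts the closed line integral into a double integral over the enclosed region D:

    ∮_C P dx + Q dy = ∬_D (∂Q/∂x - ∂P/∂y) dA.

Here P = 24y, Q = 24x^3 + 48x, so

    ∂Q/∂x = 72x^2 + 48,    ∂P/∂y = 24,
    ∂Q/∂x - ∂P/∂y = 72x^2 + 24.

D is the region x^2 + y^2 ≤ 25. Evaluating the double integral:

In polar coordinates (x = r cos θ, y = r sin θ, dA = r dr dθ) the integrand becomes 72r^2cos(θ)^2 + 24, so

    ∬_D (72x^2 + 24) dA = ∫_0^{2π} ∫_0^{5} (72r^2cos(θ)^2 + 24) · r dr dθ.

Inner (r from 0 to 5): 11250cos(θ)^2 + 300.
Outer (θ from 0 to 2π): 11850π.

Therefore ∮_C P dx + Q dy = 11850π.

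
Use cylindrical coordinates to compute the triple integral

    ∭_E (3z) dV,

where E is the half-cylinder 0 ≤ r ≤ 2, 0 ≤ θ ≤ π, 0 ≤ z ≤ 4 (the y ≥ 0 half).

In cylindrical coordinates, x = r cos(θ), y = r sin(θ), z = z, and dV = r dr dθ dz.

The integrand becomes 3z, so

    ∭_E (3z) dV = ∫_{0}^{π} ∫_{0}^{2} ∫_{0}^{4} (3z) · r dz dr dθ.

Inner (z): 24r.
Middle (r from 0 to 2): 48.
Outer (θ): 48π.

Therefore the triple integral equals 48π.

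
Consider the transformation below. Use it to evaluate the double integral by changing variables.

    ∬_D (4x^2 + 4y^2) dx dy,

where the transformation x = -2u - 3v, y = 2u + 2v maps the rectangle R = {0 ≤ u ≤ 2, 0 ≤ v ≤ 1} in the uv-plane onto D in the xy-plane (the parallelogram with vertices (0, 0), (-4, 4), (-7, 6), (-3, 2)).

Compute the Jacobian determinant of (x, y) with respect to (u, v):

    ∂(x,y)/∂(u,v) = | -2  -3 | = (-2)(2) - (-3)(2) = 2.
                   | 2  2 |

Its absolute value is |J| = 2 (the area scaling factor).

Substituting x = -2u - 3v, y = 2u + 2v into the integrand,

    4x^2 + 4y^2 → 32u^2 + 80u v + 52v^2,

so the integral becomes

    ∬_R (32u^2 + 80u v + 52v^2) · |J| du dv = ∫_0^2 ∫_0^1 (64u^2 + 160u v + 104v^2) dv du.

Inner (v): 64u^2 + 80u + 104/3.
Outer (u): 400.

Therefore ∬_D (4x^2 + 4y^2) dx dy = 400.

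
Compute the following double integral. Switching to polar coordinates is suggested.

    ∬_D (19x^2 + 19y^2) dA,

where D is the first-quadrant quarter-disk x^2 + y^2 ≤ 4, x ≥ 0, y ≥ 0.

The region D is 0 ≤ r ≤ 2, 0 ≤ θ ≤ π/2 in polar coordinates, where x = r cos(θ), y = r sin(θ), and dA = r dr dθ.

Under the substitution, the integrand becomes 19r^2, so

    ∬_D (19x^2 + 19y^2) dA = ∫_{0}^{π/2} ∫_{0}^{2} (19r^2) · r dr dθ.

Inner integral (in r): ∫_{0}^{2} (19r^2) · r dr = 76.

Outer integral (in θ): ∫_{0}^{π/2} (76) dθ = 38π.

Therefore ∬_D (19x^2 + 19y^2) dA = 38π.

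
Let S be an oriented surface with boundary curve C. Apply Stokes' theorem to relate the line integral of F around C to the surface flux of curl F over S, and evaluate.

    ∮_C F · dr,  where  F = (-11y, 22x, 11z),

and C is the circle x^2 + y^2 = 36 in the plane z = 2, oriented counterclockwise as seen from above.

Let S be the flat disk x^2 + y^2 ≤ 36 in the plane z = 2, with upward unit normal n̂ = ẑ. By Stokes' theorem,

    ∮_C F · dr = ∬_S (∇ × F) · n̂ dS = ∬_D (curl F)_z dA,

where D is the disk x^2 + y^2 ≤ 36.

Compute the curl of F = (-11y, 22x, 11z):
    (∇ × F)_x = ∂F_z/∂y - ∂F_y/∂z = 0,
    (∇ × F)_y = ∂F_x/∂z - ∂F_z/∂x = 0,
    (∇ × F)_z = ∂F_y/∂x - ∂F_x/∂y = 33.

On z = 2, (curl F)_z = 33.

Convert to polar (x = r cos θ, y = r sin θ, dA = r dr dθ); the integrand becomes 33, so

    ∬_D (curl F)_z dA = ∫_0^{2π} ∫_0^{6} (33) · r dr dθ.

Inner (r from 0 to 6): 594.
Outer (θ from 0 to 2π): 1188π.

Therefore ∮_C F · dr = 1188π.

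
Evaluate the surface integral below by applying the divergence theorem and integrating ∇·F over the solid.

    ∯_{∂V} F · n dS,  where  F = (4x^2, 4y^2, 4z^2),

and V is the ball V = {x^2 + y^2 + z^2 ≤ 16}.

By the divergence theorem,

    ∯_{∂V} F · n dS = ∭_V (∇ · F) dV.

Compute the divergence:
    ∇ · F = ∂F_x/∂x + ∂F_y/∂y + ∂F_z/∂z = 8x + 8y + 8z.

In spherical coordinates, x = ρ sin(φ) cos(θ), y = ρ sin(φ) sin(θ), z = ρ cos(φ), dV = ρ^2 sin(φ) dρ dφ dθ, with 0 ≤ ρ ≤ 4, 0 ≤ φ ≤ π, 0 ≤ θ ≤ 2π.

The integrand, after substitution and multiplying by the volume element, becomes (8ρ (sqrt(2)sin(φ)sin(θ + π/4) + cos(φ))) · ρ^2 sin(φ), so

    ∭_V (∇·F) dV = ∫_0^{2π} ∫_0^{π} ∫_0^{4} (8ρ (sqrt(2)sin(φ)sin(θ + π/4) + cos(φ))) · ρ^2 sin(φ) dρ dφ dθ.

Inner (ρ from 0 to 4): 512(sqrt(2)sin(φ)sin(θ + π/4) + cos(φ))sin(φ).
Middle (φ from 0 to π): 256sqrt(2)π sin(θ + π/4).
Outer (θ from 0 to 2π): 0.

Therefore ∯_{∂V} F · n dS = 0.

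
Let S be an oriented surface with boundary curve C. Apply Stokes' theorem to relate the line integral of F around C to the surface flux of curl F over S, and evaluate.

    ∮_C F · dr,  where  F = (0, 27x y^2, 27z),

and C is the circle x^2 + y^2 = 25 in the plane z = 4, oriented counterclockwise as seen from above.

Let S be the flat disk x^2 + y^2 ≤ 25 in the plane z = 4, with upward unit normal n̂ = ẑ. By Stokes' theorem,

    ∮_C F · dr = ∬_S (∇ × F) · n̂ dS = ∬_D (curl F)_z dA,

where D is the disk x^2 + y^2 ≤ 25.

Compute the curl of F = (0, 27x y^2, 27z):
    (∇ × F)_x = ∂F_z/∂y - ∂F_y/∂z = 0,
    (∇ × F)_y = ∂F_x/∂z - ∂F_z/∂x = 0,
    (∇ × F)_z = ∂F_y/∂x - ∂F_x/∂y = 27y^2.

On z = 4, (curl F)_z = 27y^2.

Convert to polar (x = r cos θ, y = r sin θ, dA = r dr dθ); the integrand becomes 27r^2sin(θ)^2, so

    ∬_D (curl F)_z dA = ∫_0^{2π} ∫_0^{5} (27r^2sin(θ)^2) · r dr dθ.

Inner (r from 0 to 5): 16875sin(θ)^2/4.
Outer (θ from 0 to 2π): 16875π/4.

Therefore ∮_C F · dr = 16875π/4.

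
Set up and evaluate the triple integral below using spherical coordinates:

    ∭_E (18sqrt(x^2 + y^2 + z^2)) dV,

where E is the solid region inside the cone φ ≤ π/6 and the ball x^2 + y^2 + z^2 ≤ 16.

In spherical coordinates, x = ρ sin(φ) cos(θ), y = ρ sin(φ) sin(θ), z = ρ cos(φ), and dV = ρ^2 sin(φ) dρ dφ dθ.

The integrand becomes 18ρ, so

    ∭_E (18sqrt(x^2 + y^2 + z^2)) dV = ∫_{0}^{2π} ∫_{0}^{π/6} ∫_{0}^{4} (18ρ) · ρ^2 sin(φ) dρ dφ dθ.

Inner (ρ): 1152sin(φ).
Middle (φ): 1152 - 576sqrt(3).
Outer (θ): 1152π (2 - sqrt(3)).

Therefore the triple integral equals 1152π (2 - sqrt(3)).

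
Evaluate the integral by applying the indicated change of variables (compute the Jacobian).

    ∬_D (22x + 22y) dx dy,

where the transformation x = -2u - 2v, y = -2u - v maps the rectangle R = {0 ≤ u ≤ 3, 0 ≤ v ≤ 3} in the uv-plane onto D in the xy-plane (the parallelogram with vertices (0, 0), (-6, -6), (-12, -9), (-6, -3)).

Compute the Jacobian determinant of (x, y) with respect to (u, v):

    ∂(x,y)/∂(u,v) = | -2  -2 | = (-2)(-1) - (-2)(-2) = -2.
                   | -2  -1 |

Its absolute value is |J| = 2 (the area scaling factor).

Substituting x = -2u - 2v, y = -2u - v into the integrand,

    22x + 22y → -88u - 66v,

so the integral becomes

    ∬_R (-88u - 66v) · |J| du dv = ∫_0^3 ∫_0^3 (-176u - 132v) dv du.

Inner (v): -528u - 594.
Outer (u): -4158.

Therefore ∬_D (22x + 22y) dx dy = -4158.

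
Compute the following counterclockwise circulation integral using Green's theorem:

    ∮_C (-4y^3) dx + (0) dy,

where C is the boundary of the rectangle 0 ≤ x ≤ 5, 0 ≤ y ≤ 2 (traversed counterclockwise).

Green's theorem converts the closed line integral into a double integral over the enclosed region D:

    ∮_C P dx + Q dy = ∬_D (∂Q/∂x - ∂P/∂y) dA.

Here P = -4y^3, Q = 0, so

    ∂Q/∂x = 0,    ∂P/∂y = -12y^2,
    ∂Q/∂x - ∂P/∂y = 12y^2.

D is the region 0 ≤ x ≤ 5, 0 ≤ y ≤ 2. Evaluating the double integral:

    ∬_D (12y^2) dA = ∫_0^{5} ∫_0^{2} (12y^2) dy dx.

Inner (y from 0 to 2): 32.
Outer (x from 0 to 5): 160.

Therefore ∮_C P dx + Q dy = 160.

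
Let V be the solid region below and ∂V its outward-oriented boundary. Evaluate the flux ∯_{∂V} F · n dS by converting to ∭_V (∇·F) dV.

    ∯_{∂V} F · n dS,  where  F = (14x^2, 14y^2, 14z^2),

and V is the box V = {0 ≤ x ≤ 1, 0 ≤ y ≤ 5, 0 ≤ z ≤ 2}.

By the divergence theorem,

    ∯_{∂V} F · n dS = ∭_V (∇ · F) dV.

Compute the divergence:
    ∇ · F = ∂F_x/∂x + ∂F_y/∂y + ∂F_z/∂z = 28x + 28y + 28z.

V is a rectangular box, so dV = dx dy dz with 0 ≤ x ≤ 1, 0 ≤ y ≤ 5, 0 ≤ z ≤ 2.

Integrate (28x + 28y + 28z) over V as an iterated integral:

    ∭_V (∇·F) dV = ∫_0^{1} ∫_0^{5} ∫_0^{2} (28x + 28y + 28z) dz dy dx.

Inner (z from 0 to 2): 56x + 56y + 56.
Middle (y from 0 to 5): 280x + 980.
Outer (x from 0 to 1): 1120.

Therefore ∯_{∂V} F · n dS = 1120.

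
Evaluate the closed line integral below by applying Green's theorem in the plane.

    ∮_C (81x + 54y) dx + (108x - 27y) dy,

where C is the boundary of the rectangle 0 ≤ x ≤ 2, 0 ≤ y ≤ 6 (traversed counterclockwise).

Green's theorem converts the closed line integral into a double integral over the enclosed region D:

    ∮_C P dx + Q dy = ∬_D (∂Q/∂x - ∂P/∂y) dA.

Here P = 81x + 54y, Q = 108x - 27y, so

    ∂Q/∂x = 108,    ∂P/∂y = 54,
    ∂Q/∂x - ∂P/∂y = 54.

D is the region 0 ≤ x ≤ 2, 0 ≤ y ≤ 6. Evaluating the double integral:

    ∬_D (54) dA = ∫_0^{2} ∫_0^{6} (54) dy dx.

Inner (y from 0 to 6): 324.
Outer (x from 0 to 2): 648.

Therefore ∮_C P dx + Q dy = 648.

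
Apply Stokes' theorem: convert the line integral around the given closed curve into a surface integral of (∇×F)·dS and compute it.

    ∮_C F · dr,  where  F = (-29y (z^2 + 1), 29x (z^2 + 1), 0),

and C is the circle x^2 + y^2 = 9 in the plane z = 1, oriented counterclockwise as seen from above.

Let S be the flat disk x^2 + y^2 ≤ 9 in the plane z = 1, with upward unit normal n̂ = ẑ. By Stokes' theorem,

    ∮_C F · dr = ∬_S (∇ × F) · n̂ dS = ∬_D (curl F)_z dA,

where D is the disk x^2 + y^2 ≤ 9.

Compute the curl of F = (-29y (z^2 + 1), 29x (z^2 + 1), 0):
    (∇ × F)_x = ∂F_z/∂y - ∂F_y/∂z = -58x z,
    (∇ × F)_y = ∂F_x/∂z - ∂F_z/∂x = -58y z,
    (∇ × F)_z = ∂F_y/∂x - ∂F_x/∂y = 58z^2 + 58.

On z = 1, (curl F)_z = 116.

Convert to polar (x = r cos θ, y = r sin θ, dA = r dr dθ); the integrand becomes 116, so

    ∬_D (curl F)_z dA = ∫_0^{2π} ∫_0^{3} (116) · r dr dθ.

Inner (r from 0 to 3): 522.
Outer (θ from 0 to 2π): 1044π.

Therefore ∮_C F · dr = 1044π.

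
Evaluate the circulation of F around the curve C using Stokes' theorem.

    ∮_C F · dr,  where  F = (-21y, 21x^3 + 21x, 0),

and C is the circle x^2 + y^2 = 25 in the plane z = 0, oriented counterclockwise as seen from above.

Let S be the flat disk x^2 + y^2 ≤ 25 in the plane z = 0, with upward unit normal n̂ = ẑ. By Stokes' theorem,

    ∮_C F · dr = ∬_S (∇ × F) · n̂ dS = ∬_D (curl F)_z dA,

where D is the disk x^2 + y^2 ≤ 25.

Compute the curl of F = (-21y, 21x^3 + 21x, 0):
    (∇ × F)_x = ∂F_z/∂y - ∂F_y/∂z = 0,
    (∇ × F)_y = ∂F_x/∂z - ∂F_z/∂x = 0,
    (∇ × F)_z = ∂F_y/∂x - ∂F_x/∂y = 63x^2 + 42.

On z = 0, (curl F)_z = 63x^2 + 42.

Convert to polar (x = r cos θ, y = r sin θ, dA = r dr dθ); the integrand becomes 63r^2cos(θ)^2 + 42, so

    ∬_D (curl F)_z dA = ∫_0^{2π} ∫_0^{5} (63r^2cos(θ)^2 + 42) · r dr dθ.

Inner (r from 0 to 5): 39375cos(θ)^2/4 + 525.
Outer (θ from 0 to 2π): 43575π/4.

Therefore ∮_C F · dr = 43575π/4.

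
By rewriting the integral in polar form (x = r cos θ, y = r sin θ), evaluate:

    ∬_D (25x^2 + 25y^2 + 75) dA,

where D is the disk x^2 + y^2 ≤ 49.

The region D is 0 ≤ r ≤ 7, 0 ≤ θ ≤ 2π in polar coordinates, where x = r cos(θ), y = r sin(θ), and dA = r dr dθ.

Under the substitution, the integrand becomes 25r^2 + 75, so

    ∬_D (25x^2 + 25y^2 + 75) dA = ∫_{0}^{2π} ∫_{0}^{7} (25r^2 + 75) · r dr dθ.

Inner integral (in r): ∫_{0}^{7} (25r^2 + 75) · r dr = 67375/4.

Outer integral (in θ): ∫_{0}^{2π} (67375/4) dθ = 67375π/2.

Therefore ∬_D (25x^2 + 25y^2 + 75) dA = 67375π/2.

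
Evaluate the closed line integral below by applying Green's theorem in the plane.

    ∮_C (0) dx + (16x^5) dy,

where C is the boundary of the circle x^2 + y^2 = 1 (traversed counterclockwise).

Green's theorem converts the closed line integral into a double integral over the enclosed region D:

    ∮_C P dx + Q dy = ∬_D (∂Q/∂x - ∂P/∂y) dA.

Here P = 0, Q = 16x^5, so

    ∂Q/∂x = 80x^4,    ∂P/∂y = 0,
    ∂Q/∂x - ∂P/∂y = 80x^4.

D is the region x^2 + y^2 ≤ 1. Evaluating the double integral:

In polar coordinates (x = r cos θ, y = r sin θ, dA = r dr dθ) the integrand becomes 80r^4cos(θ)^4, so

    ∬_D (80x^4) dA = ∫_0^{2π} ∫_0^{1} (80r^4cos(θ)^4) · r dr dθ.

Inner (r from 0 to 1): 40cos(θ)^4/3.
Outer (θ from 0 to 2π): 10π.

Therefore ∮_C P dx + Q dy = 10π.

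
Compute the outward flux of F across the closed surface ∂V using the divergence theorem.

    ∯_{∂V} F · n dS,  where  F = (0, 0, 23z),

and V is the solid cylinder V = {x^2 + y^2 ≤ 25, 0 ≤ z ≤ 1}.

By the divergence theorem,

    ∯_{∂V} F · n dS = ∭_V (∇ · F) dV.

Compute the divergence:
    ∇ · F = ∂F_x/∂x + ∂F_y/∂y + ∂F_z/∂z = 0 + 0 + 23 = 23.

In cylindrical coordinates, x = r cos(θ), y = r sin(θ), z = z, dV = r dr dθ dz, with 0 ≤ r ≤ 5, 0 ≤ θ ≤ 2π, 0 ≤ z ≤ 1.

The integrand, after substitution and multiplying by the volume element, becomes (23) · r, so

    ∭_V (∇·F) dV = ∫_0^{2π} ∫_0^{5} ∫_0^{1} (23) · r dz dr dθ.

Inner (z from 0 to 1): 23r.
Middle (r from 0 to 5): 575/2.
Outer (θ from 0 to 2π): 575π.

Therefore ∯_{∂V} F · n dS = 575π.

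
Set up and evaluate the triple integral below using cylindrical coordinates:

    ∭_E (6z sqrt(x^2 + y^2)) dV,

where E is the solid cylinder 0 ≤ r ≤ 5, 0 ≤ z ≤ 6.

In cylindrical coordinates, x = r cos(θ), y = r sin(θ), z = z, and dV = r dr dθ dz.

The integrand becomes 6r z, so

    ∭_E (6z sqrt(x^2 + y^2)) dV = ∫_{0}^{2π} ∫_{0}^{5} ∫_{0}^{6} (6r z) · r dz dr dθ.

Inner (z): 108r^2.
Middle (r from 0 to 5): 4500.
Outer (θ): 9000π.

Therefore the triple integral equals 9000π.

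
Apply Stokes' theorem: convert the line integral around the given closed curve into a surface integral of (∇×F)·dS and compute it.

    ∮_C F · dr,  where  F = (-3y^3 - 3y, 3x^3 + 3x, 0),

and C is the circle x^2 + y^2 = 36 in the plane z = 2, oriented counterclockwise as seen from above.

Let S be the flat disk x^2 + y^2 ≤ 36 in the plane z = 2, with upward unit normal n̂ = ẑ. By Stokes' theorem,

    ∮_C F · dr = ∬_S (∇ × F) · n̂ dS = ∬_D (curl F)_z dA,

where D is the disk x^2 + y^2 ≤ 36.

Compute the curl of F = (-3y^3 - 3y, 3x^3 + 3x, 0):
    (∇ × F)_x = ∂F_z/∂y - ∂F_y/∂z = 0,
    (∇ × F)_y = ∂F_x/∂z - ∂F_z/∂x = 0,
    (∇ × F)_z = ∂F_y/∂x - ∂F_x/∂y = 9x^2 + 9y^2 + 6.

On z = 2, (curl F)_z = 9x^2 + 9y^2 + 6.

Convert to polar (x = r cos θ, y = r sin θ, dA = r dr dθ); the integrand becomes 9r^2 + 6, so

    ∬_D (curl F)_z dA = ∫_0^{2π} ∫_0^{6} (9r^2 + 6) · r dr dθ.

Inner (r from 0 to 6): 3024.
Outer (θ from 0 to 2π): 6048π.

Therefore ∮_C F · dr = 6048π.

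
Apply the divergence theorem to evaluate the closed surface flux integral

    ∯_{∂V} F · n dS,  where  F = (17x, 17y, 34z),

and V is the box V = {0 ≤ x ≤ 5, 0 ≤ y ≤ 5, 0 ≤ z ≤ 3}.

By the divergence theorem,

    ∯_{∂V} F · n dS = ∭_V (∇ · F) dV.

Compute the divergence:
    ∇ · F = ∂F_x/∂x + ∂F_y/∂y + ∂F_z/∂z = 17 + 17 + 34 = 68.

V is a rectangular box, so dV = dx dy dz with 0 ≤ x ≤ 5, 0 ≤ y ≤ 5, 0 ≤ z ≤ 3.

Integrate (68) over V as an iterated integral:

    ∭_V (∇·F) dV = ∫_0^{5} ∫_0^{5} ∫_0^{3} (68) dz dy dx.

Inner (z from 0 to 3): 204.
Middle (y from 0 to 5): 1020.
Outer (x from 0 to 5): 5100.

Therefore ∯_{∂V} F · n dS = 5100.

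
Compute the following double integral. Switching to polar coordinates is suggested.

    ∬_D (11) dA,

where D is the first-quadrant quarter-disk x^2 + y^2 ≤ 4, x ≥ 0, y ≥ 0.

The region D is 0 ≤ r ≤ 2, 0 ≤ θ ≤ π/2 in polar coordinates, where x = r cos(θ), y = r sin(θ), and dA = r dr dθ.

Under the substitution, the integrand becomes 11, so

    ∬_D (11) dA = ∫_{0}^{π/2} ∫_{0}^{2} (11) · r dr dθ.

Inner integral (in r): ∫_{0}^{2} (11) · r dr = 22.

Outer integral (in θ): ∫_{0}^{π/2} (22) dθ = 11π.

Therefore ∬_D (11) dA = 11π.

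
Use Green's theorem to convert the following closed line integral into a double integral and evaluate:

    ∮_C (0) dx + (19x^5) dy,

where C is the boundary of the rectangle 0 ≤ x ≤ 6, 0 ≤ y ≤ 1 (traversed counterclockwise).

Green's theorem converts the closed line integral into a double integral over the enclosed region D:

    ∮_C P dx + Q dy = ∬_D (∂Q/∂x - ∂P/∂y) dA.

Here P = 0, Q = 19x^5, so

    ∂Q/∂x = 95x^4,    ∂P/∂y = 0,
    ∂Q/∂x - ∂P/∂y = 95x^4.

D is the region 0 ≤ x ≤ 6, 0 ≤ y ≤ 1. Evaluating the double integral:

    ∬_D (95x^4) dA = ∫_0^{6} ∫_0^{1} (95x^4) dy dx.

Inner (y from 0 to 1): 95x^4.
Outer (x from 0 to 6): 147744.

Therefore ∮_C P dx + Q dy = 147744.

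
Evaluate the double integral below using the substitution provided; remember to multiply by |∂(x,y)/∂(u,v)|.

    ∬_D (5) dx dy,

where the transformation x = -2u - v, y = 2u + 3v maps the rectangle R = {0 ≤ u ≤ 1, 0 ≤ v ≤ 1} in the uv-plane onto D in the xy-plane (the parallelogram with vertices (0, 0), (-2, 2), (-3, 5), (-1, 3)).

Compute the Jacobian determinant of (x, y) with respect to (u, v):

    ∂(x,y)/∂(u,v) = | -2  -1 | = (-2)(3) - (-1)(2) = -4.
                   | 2  3 |

Its absolute value is |J| = 4 (the area scaling factor).

Substituting x = -2u - v, y = 2u + 3v into the integrand,

    5 → 5,

so the integral becomes

    ∬_R (5) · |J| du dv = ∫_0^1 ∫_0^1 (20) dv du.

Inner (v): 20.
Outer (u): 20.

Therefore ∬_D (5) dx dy = 20.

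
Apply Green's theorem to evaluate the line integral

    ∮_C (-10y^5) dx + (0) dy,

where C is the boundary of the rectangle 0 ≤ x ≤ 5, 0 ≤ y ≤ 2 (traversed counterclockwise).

Green's theorem converts the closed line integral into a double integral over the enclosed region D:

    ∮_C P dx + Q dy = ∬_D (∂Q/∂x - ∂P/∂y) dA.

Here P = -10y^5, Q = 0, so

    ∂Q/∂x = 0,    ∂P/∂y = -50y^4,
    ∂Q/∂x - ∂P/∂y = 50y^4.

D is the region 0 ≤ x ≤ 5, 0 ≤ y ≤ 2. Evaluating the double integral:

    ∬_D (50y^4) dA = ∫_0^{5} ∫_0^{2} (50y^4) dy dx.

Inner (y from 0 to 2): 320.
Outer (x from 0 to 5): 1600.

Therefore ∮_C P dx + Q dy = 1600.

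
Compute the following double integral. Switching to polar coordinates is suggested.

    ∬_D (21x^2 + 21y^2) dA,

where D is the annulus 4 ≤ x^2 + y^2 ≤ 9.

The region D is 2 ≤ r ≤ 3, 0 ≤ θ ≤ 2π in polar coordinates, where x = r cos(θ), y = r sin(θ), and dA = r dr dθ.

Under the substitution, the integrand becomes 21r^2, so

    ∬_D (21x^2 + 21y^2) dA = ∫_{0}^{2π} ∫_{2}^{3} (21r^2) · r dr dθ.

Inner integral (in r): ∫_{2}^{3} (21r^2) · r dr = 1365/4.

Outer integral (in θ): ∫_{0}^{2π} (1365/4) dθ = 1365π/2.

Therefore ∬_D (21x^2 + 21y^2) dA = 1365π/2.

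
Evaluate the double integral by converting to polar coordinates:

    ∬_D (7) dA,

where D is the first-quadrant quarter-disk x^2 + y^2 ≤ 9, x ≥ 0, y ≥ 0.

The region D is 0 ≤ r ≤ 3, 0 ≤ θ ≤ π/2 in polar coordinates, where x = r cos(θ), y = r sin(θ), and dA = r dr dθ.

Under the substitution, the integrand becomes 7, so

    ∬_D (7) dA = ∫_{0}^{π/2} ∫_{0}^{3} (7) · r dr dθ.

Inner integral (in r): ∫_{0}^{3} (7) · r dr = 63/2.

Outer integral (in θ): ∫_{0}^{π/2} (63/2) dθ = 63π/4.

Therefore ∬_D (7) dA = 63π/4.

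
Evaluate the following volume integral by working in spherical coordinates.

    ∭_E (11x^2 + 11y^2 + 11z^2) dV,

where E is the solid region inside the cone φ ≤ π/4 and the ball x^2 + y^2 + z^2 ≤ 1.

In spherical coordinates, x = ρ sin(φ) cos(θ), y = ρ sin(φ) sin(θ), z = ρ cos(φ), and dV = ρ^2 sin(φ) dρ dφ dθ.

The integrand becomes 11ρ^2, so

    ∭_E (11x^2 + 11y^2 + 11z^2) dV = ∫_{0}^{2π} ∫_{0}^{π/4} ∫_{0}^{1} (11ρ^2) · ρ^2 sin(φ) dρ dφ dθ.

Inner (ρ): 11sin(φ)/5.
Middle (φ): 11/5 - 11sqrt(2)/10.
Outer (θ): 11π (2 - sqrt(2))/5.

Therefore the triple integral equals 11π (2 - sqrt(2))/5.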